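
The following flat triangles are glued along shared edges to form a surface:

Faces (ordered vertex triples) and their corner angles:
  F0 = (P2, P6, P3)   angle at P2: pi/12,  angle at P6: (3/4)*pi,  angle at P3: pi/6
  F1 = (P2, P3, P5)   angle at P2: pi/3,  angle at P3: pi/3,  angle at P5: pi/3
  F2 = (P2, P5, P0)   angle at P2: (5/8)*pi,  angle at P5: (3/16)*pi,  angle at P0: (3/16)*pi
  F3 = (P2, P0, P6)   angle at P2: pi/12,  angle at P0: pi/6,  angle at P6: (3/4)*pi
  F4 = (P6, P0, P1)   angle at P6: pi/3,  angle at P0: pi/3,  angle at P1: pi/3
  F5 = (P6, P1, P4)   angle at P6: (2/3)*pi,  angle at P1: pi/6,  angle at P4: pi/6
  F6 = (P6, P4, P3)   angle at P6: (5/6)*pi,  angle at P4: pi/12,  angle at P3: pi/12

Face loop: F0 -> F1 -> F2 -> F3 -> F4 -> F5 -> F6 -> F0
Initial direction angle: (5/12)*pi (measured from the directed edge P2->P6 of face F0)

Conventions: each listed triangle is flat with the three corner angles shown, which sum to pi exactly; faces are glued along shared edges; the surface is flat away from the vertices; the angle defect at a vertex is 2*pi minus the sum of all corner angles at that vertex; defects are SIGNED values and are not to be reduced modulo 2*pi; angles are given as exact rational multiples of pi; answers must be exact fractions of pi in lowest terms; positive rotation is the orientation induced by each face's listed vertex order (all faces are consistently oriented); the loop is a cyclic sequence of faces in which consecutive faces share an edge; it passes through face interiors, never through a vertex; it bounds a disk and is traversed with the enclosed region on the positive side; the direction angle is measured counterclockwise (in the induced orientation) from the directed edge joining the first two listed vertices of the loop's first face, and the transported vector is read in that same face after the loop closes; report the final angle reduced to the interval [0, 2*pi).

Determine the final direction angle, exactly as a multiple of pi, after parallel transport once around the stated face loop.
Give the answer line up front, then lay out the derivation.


Answer: final direction angle = (47/24)*pi

enclosed vertex P2: corner angles sum to (9/8)*pi, defect = 2*pi - (9/8)*pi = (7/8)*pi
enclosed vertex P6: corner angles sum to (10/3)*pi, defect = 2*pi - (10/3)*pi = (-4/3)*pi
adding the enclosed defects to the starting angle (mod 2*pi, induced orientation) gives the holonomy
final angle = (5/12)*pi - (11/24)*pi = (47/24)*pi (mod 2*pi)


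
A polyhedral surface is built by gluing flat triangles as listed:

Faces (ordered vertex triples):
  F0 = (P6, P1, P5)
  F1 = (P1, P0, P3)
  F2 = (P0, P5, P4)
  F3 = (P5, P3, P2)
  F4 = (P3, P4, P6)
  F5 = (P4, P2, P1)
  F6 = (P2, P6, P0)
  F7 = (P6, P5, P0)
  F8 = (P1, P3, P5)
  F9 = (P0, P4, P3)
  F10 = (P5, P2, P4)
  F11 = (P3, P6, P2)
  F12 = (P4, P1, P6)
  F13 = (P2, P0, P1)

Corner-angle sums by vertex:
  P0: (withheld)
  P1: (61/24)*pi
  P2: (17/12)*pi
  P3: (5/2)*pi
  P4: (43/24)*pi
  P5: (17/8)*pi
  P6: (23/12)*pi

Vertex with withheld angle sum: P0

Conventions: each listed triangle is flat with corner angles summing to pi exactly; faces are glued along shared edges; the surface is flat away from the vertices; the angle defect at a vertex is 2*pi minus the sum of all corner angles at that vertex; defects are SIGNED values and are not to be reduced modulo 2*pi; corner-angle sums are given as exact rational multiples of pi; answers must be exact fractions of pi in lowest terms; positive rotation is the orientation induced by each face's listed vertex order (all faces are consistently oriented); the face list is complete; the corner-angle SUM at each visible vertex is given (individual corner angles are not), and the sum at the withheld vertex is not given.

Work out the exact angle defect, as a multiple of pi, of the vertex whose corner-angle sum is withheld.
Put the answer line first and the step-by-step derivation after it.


Answer: defect(P0) = (7/24)*pi

V = 7, E = 21, F = 14; chi = V - E + F = 0
Gauss-Bonnet: total defect = 2*pi*chi = 0; visible defects sum to (-7/24)*pi


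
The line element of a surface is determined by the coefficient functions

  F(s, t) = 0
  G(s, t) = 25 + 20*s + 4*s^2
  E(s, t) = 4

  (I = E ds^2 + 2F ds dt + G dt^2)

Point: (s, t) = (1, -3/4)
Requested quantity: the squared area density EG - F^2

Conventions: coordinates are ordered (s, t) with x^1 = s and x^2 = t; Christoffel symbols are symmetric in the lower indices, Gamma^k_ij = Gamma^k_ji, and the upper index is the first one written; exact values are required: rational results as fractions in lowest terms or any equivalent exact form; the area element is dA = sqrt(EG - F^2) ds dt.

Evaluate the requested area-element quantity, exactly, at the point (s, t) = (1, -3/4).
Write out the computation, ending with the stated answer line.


E = 4, F = 0, G = 49; EG - F^2 = 196

Answer: EG - F^2 = 196


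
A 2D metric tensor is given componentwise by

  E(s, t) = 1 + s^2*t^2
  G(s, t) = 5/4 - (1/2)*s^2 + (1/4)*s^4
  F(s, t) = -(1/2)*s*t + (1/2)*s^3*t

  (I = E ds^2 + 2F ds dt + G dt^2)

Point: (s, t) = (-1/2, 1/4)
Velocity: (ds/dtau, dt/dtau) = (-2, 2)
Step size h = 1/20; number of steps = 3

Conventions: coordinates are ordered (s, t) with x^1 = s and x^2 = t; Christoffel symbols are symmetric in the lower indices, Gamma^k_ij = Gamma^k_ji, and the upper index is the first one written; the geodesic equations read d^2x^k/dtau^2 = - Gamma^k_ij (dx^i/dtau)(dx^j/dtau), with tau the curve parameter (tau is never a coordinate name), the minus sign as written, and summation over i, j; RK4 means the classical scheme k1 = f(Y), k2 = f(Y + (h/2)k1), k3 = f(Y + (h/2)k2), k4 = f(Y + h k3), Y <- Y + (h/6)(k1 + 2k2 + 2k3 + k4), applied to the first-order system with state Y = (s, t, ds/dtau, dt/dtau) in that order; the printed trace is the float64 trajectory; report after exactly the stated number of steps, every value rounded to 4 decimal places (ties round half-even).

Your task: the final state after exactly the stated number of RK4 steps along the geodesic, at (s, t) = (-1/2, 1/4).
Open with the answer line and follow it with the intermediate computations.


Answer: s = -0.7865, t = 0.5689, ds/dtau = -1.7589, dt/dtau = 2.2421

f(Y) = (ds/dtau, dt/dtau, -Gamma^s_ij Y'^i Y'^j, -Gamma^t_ij Y'^i Y'^j) with the Gammas evaluated at the stage position; h = 0.050000; intermediate values shown to 6 dp
step 0: s = -0.5000, t = 0.2500, ds/dtau = -2.0000, dt/dtau = 2.0000
step 1:
  k1: at (s, t) = (-0.500000, 0.250000), (ds/dtau, dt/dtau) = (-2.000000, 2.000000); Gamma_sss = -0.027027, Gamma_sst = 0.054054, Gamma_stt = 0.000000, Gamma_tss = -0.081081, Gamma_tst = 0.162162, Gamma_ttt = 0.000000; k1 = (-2.000000, 2.000000, 0.540541, 1.621622)
  k2: at (s, t) = (-0.550000, 0.300000), (ds/dtau, dt/dtau) = (-1.986486, 2.040541); Gamma_sss = -0.043087, Gamma_sst = 0.078992, Gamma_stt = 0.000000, Gamma_tss = -0.091069, Gamma_tst = 0.166960, Gamma_ttt = 0.000000; k2 = (-1.986486, 2.040541, 0.810413, 1.712919)
  k3: at (s, t) = (-0.549662, 0.301014), (ds/dtau, dt/dtau) = (-1.979740, 2.042823); Gamma_sss = -0.043341, Gamma_sst = 0.079142, Gamma_stt = 0.000000, Gamma_tss = -0.091403, Gamma_tst = 0.166906, Gamma_ttt = 0.000000; k3 = (-1.979740, 2.042823, 0.810012, 1.708263)
  k4: at (s, t) = (-0.598987, 0.352141), (ds/dtau, dt/dtau) = (-1.959499, 2.085413); Gamma_sss = -0.064741, Gamma_sst = 0.110124, Gamma_stt = 0.000000, Gamma_tss = -0.098406, Gamma_tst = 0.167387, Gamma_ttt = 0.000000; k4 = (-1.959499, 2.085413, 1.148598, 1.745851)
  Y <- Y + (h/6)(k1 + 2k2 + 2k3 + k4): s = -0.5991, t = 0.3521, ds/dtau = -1.9589, dt/dtau = 2.0851
step 2:
  k1: at (s, t) = (-0.599100, 0.352101), (ds/dtau, dt/dtau) = (-1.958917, 2.085082); Gamma_sss = -0.064741, Gamma_sst = 0.110156, Gamma_stt = 0.000000, Gamma_tss = -0.098377, Gamma_tst = 0.167388, Gamma_ttt = 0.000000; k1 = (-1.958917, 2.085082, 1.148303, 1.744905)
  k2: at (s, t) = (-0.648073, 0.404228), (ds/dtau, dt/dtau) = (-1.930209, 2.128705); Gamma_sss = -0.091865, Gamma_sst = 0.147281, Gamma_stt = 0.000000, Gamma_tss = -0.101695, Gamma_tst = 0.163041, Gamma_ttt = 0.000000; k2 = (-1.930209, 2.128705, 1.552572, 1.718704)
  k3: at (s, t) = (-0.647355, 0.405319), (ds/dtau, dt/dtau) = (-1.920102, 2.128050); Gamma_sss = -0.092220, Gamma_sst = 0.147289, Gamma_stt = 0.000000, Gamma_tss = -0.102089, Gamma_tst = 0.163052, Gamma_ttt = 0.000000; k3 = (-1.920102, 2.128050, 1.543664, 1.708869)
  k4: at (s, t) = (-0.695105, 0.458504), (ds/dtau, dt/dtau) = (-1.881734, 2.170525); Gamma_sss = -0.125072, Gamma_sst = 0.189613, Gamma_stt = 0.000000, Gamma_tss = -0.101411, Gamma_tst = 0.153742, Gamma_ttt = 0.000000; k4 = (-1.881734, 2.170525, 1.991768, 1.614964)
  Y <- Y + (h/6)(k1 + 2k2 + 2k3 + k4): s = -0.6953, t = 0.4585, ds/dtau = -1.8811, dt/dtau = 2.1702
step 3:
  k1: at (s, t) = (-0.695277, 0.458510), (ds/dtau, dt/dtau) = (-1.881146, 2.170207); Gamma_sss = -0.125108, Gamma_sst = 0.189712, Gamma_stt = 0.000000, Gamma_tss = -0.101366, Gamma_tst = 0.153710, Gamma_ttt = 0.000000; k1 = (-1.881146, 2.170207, 1.991707, 1.613743)
  k2: at (s, t) = (-0.742306, 0.512766), (ds/dtau, dt/dtau) = (-1.831353, 2.210551); Gamma_sss = -0.163287, Gamma_sst = 0.236383, Gamma_stt = 0.000000, Gamma_tss = -0.096305, Gamma_tst = 0.139417, Gamma_ttt = 0.000000; k2 = (-1.831353, 2.210551, 2.461542, 1.451794)
  k3: at (s, t) = (-0.741061, 0.513774), (ds/dtau, dt/dtau) = (-1.819607, 2.206502); Gamma_sss = -0.163587, Gamma_sst = 0.235956, Gamma_stt = 0.000000, Gamma_tss = -0.096851, Gamma_tst = 0.139697, Gamma_ttt = 0.000000; k3 = (-1.819607, 2.206502, 2.436344, 1.442429)
  k4: at (s, t) = (-0.786257, 0.568836), (ds/dtau, dt/dtau) = (-1.759328, 2.242329); Gamma_sss = -0.205756, Gamma_sst = 0.284400, Gamma_stt = 0.000000, Gamma_tss = -0.087823, Gamma_tst = 0.121390, Gamma_ttt = 0.000000; k4 = (-1.759328, 2.242329, 2.880778, 1.229600)
  Y <- Y + (h/6)(k1 + 2k2 + 2k3 + k4): s = -0.7865, t = 0.5689, ds/dtau = -1.7589, dt/dtau = 2.2421


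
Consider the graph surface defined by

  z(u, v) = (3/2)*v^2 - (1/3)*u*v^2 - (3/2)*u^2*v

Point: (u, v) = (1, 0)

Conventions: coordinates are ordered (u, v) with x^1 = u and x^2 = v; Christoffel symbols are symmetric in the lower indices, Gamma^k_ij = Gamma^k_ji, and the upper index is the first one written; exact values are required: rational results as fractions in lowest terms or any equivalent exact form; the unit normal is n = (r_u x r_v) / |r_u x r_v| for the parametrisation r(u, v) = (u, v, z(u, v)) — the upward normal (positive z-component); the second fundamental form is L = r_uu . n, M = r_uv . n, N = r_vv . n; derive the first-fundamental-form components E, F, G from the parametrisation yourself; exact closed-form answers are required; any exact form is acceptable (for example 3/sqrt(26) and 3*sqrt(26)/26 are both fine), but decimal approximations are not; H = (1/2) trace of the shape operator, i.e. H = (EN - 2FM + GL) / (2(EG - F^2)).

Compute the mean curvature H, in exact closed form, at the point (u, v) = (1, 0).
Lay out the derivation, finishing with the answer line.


z_u = 0, z_v = -3/2, z_uu = 0, z_uv = -3, z_vv = 7/3
E = 1, F = 0, G = 13/4; answer radicand W^2 = 13/4
unnormalised second-form numerators: l = 0, m = -3, n = 7/3; L = l/sqrt(13/4), and similarly M = m/sqrt(W^2), N = n/sqrt(W^2)
H = (E*n - 2*F*m + G*l) / (2*(EG - F^2)*sqrt(W^2)); E*n - 2*F*m + G*l = 7/3, EG - F^2 = 13/4, so H = (14/39)/sqrt(13/4)

Answer: H = 28*sqrt(13)/507


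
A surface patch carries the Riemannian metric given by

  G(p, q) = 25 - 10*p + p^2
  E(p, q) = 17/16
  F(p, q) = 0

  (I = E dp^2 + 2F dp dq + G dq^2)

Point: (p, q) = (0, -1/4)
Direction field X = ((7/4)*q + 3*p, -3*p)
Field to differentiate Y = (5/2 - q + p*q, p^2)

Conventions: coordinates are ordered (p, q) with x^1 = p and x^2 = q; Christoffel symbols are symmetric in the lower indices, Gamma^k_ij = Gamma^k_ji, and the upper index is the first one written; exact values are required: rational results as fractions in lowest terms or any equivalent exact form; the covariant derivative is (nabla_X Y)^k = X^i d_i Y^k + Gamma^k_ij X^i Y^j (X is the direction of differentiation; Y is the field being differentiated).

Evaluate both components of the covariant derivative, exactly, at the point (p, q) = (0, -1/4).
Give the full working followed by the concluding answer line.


E = 17/16, F = 0, G = 25 at the point
E_p = 0, E_q = 0, F_p = 0, F_q = 0, G_p = -10, G_q = 0
EG - F^2 = 425/16;  g^inv = (16/425) * [[25, 0], [0, 17/16]]
first-kind symbols [ij,l] = (1/2)(d_i g_jl + d_j g_il - d_l g_ij): [pp,p] = E_p/2 = 0, [pp,q] = F_p - E_q/2 = 0, [pq,p] = E_q/2 = 0, [pq,q] = G_p/2 = -5, [qq,p] = F_q - G_p/2 = 5, [qq,q] = G_q/2 = 0
Gamma^p_ij = (G*[ij,p] - F*[ij,q])/(EG - F^2), Gamma^q_ij = (E*[ij,q] - F*[ij,p])/(EG - F^2)
Gamma_ppp = 0, Gamma_ppq = 0, Gamma_pqq = 80/17, Gamma_qpp = 0, Gamma_qpq = -1/5, Gamma_qqq = 0
X = (-7/16, 0), Y = (11/4, 0) at the point

Answer: (nabla_X Y)^p = 7/64, (nabla_X Y)^q = 0


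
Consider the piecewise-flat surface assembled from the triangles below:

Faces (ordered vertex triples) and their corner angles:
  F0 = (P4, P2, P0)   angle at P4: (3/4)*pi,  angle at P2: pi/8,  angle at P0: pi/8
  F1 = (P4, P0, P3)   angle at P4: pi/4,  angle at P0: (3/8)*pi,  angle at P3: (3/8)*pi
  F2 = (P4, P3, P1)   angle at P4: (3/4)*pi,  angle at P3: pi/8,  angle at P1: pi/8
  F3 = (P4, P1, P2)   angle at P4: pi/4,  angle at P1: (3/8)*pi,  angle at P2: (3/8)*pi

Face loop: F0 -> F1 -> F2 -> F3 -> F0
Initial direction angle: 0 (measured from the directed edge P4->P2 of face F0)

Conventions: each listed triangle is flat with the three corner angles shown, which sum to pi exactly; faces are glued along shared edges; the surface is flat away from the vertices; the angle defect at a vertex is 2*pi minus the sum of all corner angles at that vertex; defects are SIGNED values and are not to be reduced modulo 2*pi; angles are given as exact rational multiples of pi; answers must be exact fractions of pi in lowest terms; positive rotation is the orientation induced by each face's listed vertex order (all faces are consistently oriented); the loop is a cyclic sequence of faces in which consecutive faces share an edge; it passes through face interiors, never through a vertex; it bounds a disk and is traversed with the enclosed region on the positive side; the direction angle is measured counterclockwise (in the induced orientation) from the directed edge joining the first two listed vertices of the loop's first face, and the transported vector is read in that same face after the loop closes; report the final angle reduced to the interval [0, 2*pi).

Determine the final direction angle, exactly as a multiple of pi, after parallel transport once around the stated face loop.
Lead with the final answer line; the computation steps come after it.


Answer: final direction angle = 0

enclosed vertex P4: corner angles sum to 2*pi, defect = 2*pi - 2*pi = 0
adding the enclosed defects to the starting angle (mod 2*pi, induced orientation) gives the holonomy
final angle = 0 + 0 = 0 (mod 2*pi)


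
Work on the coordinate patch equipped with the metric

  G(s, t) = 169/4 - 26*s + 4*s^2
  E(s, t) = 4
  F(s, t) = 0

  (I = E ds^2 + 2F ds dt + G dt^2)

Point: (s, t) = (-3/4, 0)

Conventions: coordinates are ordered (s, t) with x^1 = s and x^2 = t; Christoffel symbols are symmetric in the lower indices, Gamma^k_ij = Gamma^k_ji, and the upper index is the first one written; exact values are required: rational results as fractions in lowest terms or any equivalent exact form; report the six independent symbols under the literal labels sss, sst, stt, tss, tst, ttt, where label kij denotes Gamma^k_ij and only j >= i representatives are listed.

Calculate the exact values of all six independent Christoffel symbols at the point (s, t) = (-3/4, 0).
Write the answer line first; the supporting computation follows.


Answer: Gamma_sss = 0, Gamma_sst = 0, Gamma_stt = 4, Gamma_tss = 0, Gamma_tst = -1/4, Gamma_ttt = 0

E = 4, F = 0, G = 64 at the point
E_s = 0, E_t = 0, F_s = 0, F_t = 0, G_s = -32, G_t = 0
EG - F^2 = 256;  g^inv = (1/256) * [[64, 0], [0, 4]]
first-kind symbols [ij,l] = (1/2)(d_i g_jl + d_j g_il - d_l g_ij): [ss,s] = E_s/2 = 0, [ss,t] = F_s - E_t/2 = 0, [st,s] = E_t/2 = 0, [st,t] = G_s/2 = -16, [tt,s] = F_t - G_s/2 = 16, [tt,t] = G_t/2 = 0
Gamma^s_ij = (G*[ij,s] - F*[ij,t])/(EG - F^2), Gamma^t_ij = (E*[ij,t] - F*[ij,s])/(EG - F^2)


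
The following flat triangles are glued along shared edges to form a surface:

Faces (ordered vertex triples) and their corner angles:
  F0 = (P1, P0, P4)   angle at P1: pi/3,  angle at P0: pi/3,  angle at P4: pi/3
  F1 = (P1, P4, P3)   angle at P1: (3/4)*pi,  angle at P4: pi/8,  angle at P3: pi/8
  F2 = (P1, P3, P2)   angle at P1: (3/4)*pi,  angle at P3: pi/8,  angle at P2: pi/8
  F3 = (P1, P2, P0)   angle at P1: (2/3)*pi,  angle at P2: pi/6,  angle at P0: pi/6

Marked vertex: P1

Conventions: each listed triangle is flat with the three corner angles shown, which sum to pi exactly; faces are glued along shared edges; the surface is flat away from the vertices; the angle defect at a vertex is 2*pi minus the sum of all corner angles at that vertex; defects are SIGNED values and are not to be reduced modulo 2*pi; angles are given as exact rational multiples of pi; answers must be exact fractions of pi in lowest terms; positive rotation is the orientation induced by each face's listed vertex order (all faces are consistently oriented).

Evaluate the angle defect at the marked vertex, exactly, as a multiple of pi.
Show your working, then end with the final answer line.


Sum of corner angles at P1: (5/2)*pi
defect = 2*pi - (5/2)*pi

Answer: defect(P1) = -pi/2


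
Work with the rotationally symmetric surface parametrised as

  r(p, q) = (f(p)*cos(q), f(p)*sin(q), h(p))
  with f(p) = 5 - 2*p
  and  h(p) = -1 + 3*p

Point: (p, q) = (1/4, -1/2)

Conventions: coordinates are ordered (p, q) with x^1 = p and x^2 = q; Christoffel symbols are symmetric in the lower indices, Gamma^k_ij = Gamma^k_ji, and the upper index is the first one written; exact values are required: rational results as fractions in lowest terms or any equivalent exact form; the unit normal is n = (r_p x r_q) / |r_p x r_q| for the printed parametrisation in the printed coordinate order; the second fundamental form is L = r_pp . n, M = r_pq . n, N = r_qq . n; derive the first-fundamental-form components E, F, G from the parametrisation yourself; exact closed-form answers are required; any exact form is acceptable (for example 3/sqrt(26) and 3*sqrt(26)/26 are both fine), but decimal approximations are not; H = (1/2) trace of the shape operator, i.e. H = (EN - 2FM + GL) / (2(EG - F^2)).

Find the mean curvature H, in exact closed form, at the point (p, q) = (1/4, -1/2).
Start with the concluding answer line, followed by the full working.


Answer: H = sqrt(13)/39

f = 9/2, f' = -2, f'' = 0, h' = 3, h'' = 0
E = 13, F = 0, G = 81/4; answer radicand W^2 = 13
unnormalised second-form numerators: l = 0, m = 0, n = 27/2; L = l/sqrt(13), and similarly M = m/sqrt(W^2), N = n/sqrt(W^2)
H = (E*n - 2*F*m + G*l) / (2*(EG - F^2)*sqrt(W^2)); E*n - 2*F*m + G*l = 351/2, EG - F^2 = 1053/4, so H = (1/3)/sqrt(13)


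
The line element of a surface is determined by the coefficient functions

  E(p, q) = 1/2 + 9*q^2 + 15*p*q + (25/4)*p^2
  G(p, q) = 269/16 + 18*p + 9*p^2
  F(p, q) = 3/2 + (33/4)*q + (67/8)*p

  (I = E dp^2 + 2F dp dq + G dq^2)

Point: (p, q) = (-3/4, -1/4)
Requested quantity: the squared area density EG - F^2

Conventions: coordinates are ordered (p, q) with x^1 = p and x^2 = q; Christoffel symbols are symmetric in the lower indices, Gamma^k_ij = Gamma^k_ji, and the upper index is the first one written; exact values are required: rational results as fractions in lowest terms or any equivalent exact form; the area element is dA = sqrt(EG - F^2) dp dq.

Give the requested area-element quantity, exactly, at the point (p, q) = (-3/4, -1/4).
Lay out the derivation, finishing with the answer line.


E = 473/64, F = -219/32, G = 67/8; EG - F^2 = 15421/1024

Answer: EG - F^2 = 15421/1024


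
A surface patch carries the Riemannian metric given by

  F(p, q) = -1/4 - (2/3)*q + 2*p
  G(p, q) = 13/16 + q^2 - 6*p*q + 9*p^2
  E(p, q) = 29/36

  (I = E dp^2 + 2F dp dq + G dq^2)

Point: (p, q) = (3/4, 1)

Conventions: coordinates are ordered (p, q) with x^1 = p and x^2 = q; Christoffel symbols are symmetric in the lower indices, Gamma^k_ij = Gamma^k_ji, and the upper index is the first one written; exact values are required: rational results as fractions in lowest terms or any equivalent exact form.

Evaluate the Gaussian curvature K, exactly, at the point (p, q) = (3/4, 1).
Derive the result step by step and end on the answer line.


E = 29/36, F = 7/12, G = 19/8, EG - F^2 = 151/96 at the point
E_p = 0, E_q = 0, F_p = 2, F_q = -2/3, G_p = 15/2, G_q = -5/2
E_qq = 0, F_pq = 0, G_pp = 18
Apply the Brioschi formula K = (det M1 - det M2)/(EG - F^2)^2 over the derivative matrices of E, F, G.
M1 = [[-E_qq/2 + F_pq - G_pp/2, E_p/2, F_p - E_q/2], [F_q - G_p/2, E, F], [G_q/2, F, G]] = [[-9, 0, 2], [-53/12, 29/36, 7/12], [-5/4, 7/12, 19/8]]; det M1 = -4981/288
M2 = [[0, E_q/2, G_p/2], [E_q/2, E, F], [G_p/2, F, G]] = [[0, 0, 15/4], [0, 29/36, 7/12], [15/4, 7/12, 19/8]]; det M2 = -725/64
det M1 - det M2 = -3437/576; K = -3437/576 / (151/96)^2 = -54992/22801

Answer: K = -54992/22801


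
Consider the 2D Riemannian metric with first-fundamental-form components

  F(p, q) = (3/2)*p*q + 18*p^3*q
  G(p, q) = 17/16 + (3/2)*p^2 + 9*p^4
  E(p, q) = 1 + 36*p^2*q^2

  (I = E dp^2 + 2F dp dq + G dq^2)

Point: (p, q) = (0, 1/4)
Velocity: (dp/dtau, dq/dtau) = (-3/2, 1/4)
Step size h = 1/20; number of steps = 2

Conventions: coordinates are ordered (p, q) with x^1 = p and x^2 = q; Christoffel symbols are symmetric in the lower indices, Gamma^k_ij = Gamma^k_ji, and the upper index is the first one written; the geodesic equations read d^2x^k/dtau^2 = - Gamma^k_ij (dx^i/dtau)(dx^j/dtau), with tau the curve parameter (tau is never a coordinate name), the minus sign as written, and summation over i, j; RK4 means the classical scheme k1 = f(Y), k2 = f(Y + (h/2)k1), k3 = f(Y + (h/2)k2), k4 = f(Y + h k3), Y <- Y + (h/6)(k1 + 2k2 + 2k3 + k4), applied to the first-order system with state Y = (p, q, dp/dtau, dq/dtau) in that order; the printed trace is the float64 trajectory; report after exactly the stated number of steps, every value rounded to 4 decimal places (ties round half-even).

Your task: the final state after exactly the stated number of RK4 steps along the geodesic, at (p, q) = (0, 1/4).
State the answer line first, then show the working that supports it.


Answer: p = -0.1487, q = 0.2706, dp/dtau = -1.4594, dq/dtau = 0.1575

f(Y) = (dp/dtau, dq/dtau, -Gamma^p_ij Y'^i Y'^j, -Gamma^q_ij Y'^i Y'^j) with the Gammas evaluated at the stage position; h = 0.050000; intermediate values shown to 6 dp
step 0: p = 0.0000, q = 0.2500, dp/dtau = -1.5000, dq/dtau = 0.2500
step 1:
  k1: at (p, q) = (0.000000, 0.250000), (dp/dtau, dq/dtau) = (-1.500000, 0.250000); Gamma_ppp = 0.000000, Gamma_ppq = 0.000000, Gamma_pqq = 0.000000, Gamma_qpp = 0.352941, Gamma_qpq = 0.000000, Gamma_qqq = 0.000000; k1 = (-1.500000, 0.250000, 0.000000, -0.794118)
  k2: at (p, q) = (-0.037500, 0.256250), (dp/dtau, dq/dtau) = (-1.500000, 0.230147); Gamma_ppp = -0.083006, Gamma_ppq = 0.012147, Gamma_pqq = 0.000000, Gamma_qpp = 0.365992, Gamma_qpq = -0.053560, Gamma_qqq = 0.000000; k2 = (-1.500000, 0.230147, 0.195151, -0.860461)
  k3: at (p, q) = (-0.037500, 0.255754), (dp/dtau, dq/dtau) = (-1.495121, 0.228488); Gamma_ppp = -0.082686, Gamma_ppq = 0.012124, Gamma_pqq = 0.000000, Gamma_qpp = 0.365287, Gamma_qpq = -0.053560, Gamma_qqq = 0.000000; k3 = (-1.495121, 0.228488, 0.193118, -0.853153)
  k4: at (p, q) = (-0.074756, 0.261424), (dp/dtau, dq/dtau) = (-1.490344, 0.207342); Gamma_ppp = -0.169530, Gamma_ppq = 0.048478, Gamma_pqq = 0.000000, Gamma_qpp = 0.385684, Gamma_qpq = -0.110289, Gamma_qqq = 0.000000; k4 = (-1.490344, 0.207342, 0.406508, -0.924814)
  Y <- Y + (h/6)(k1 + 2k2 + 2k3 + k4): p = -0.0748, q = 0.2615, dp/dtau = -1.4901, dq/dtau = 0.2071
step 2:
  k1: at (p, q) = (-0.074838, 0.261455), (dp/dtau, dq/dtau) = (-1.490141, 0.207115); Gamma_ppp = -0.169748, Gamma_ppq = 0.048588, Gamma_pqq = 0.000000, Gamma_qpp = 0.385764, Gamma_qpq = -0.110420, Gamma_qqq = 0.000000; k1 = (-1.490141, 0.207115, 0.406920, -0.924755)
  k2: at (p, q) = (-0.112092, 0.266633), (dp/dtau, dq/dtau) = (-1.479968, 0.183996); Gamma_ppp = -0.257311, Gamma_ppq = 0.108173, Gamma_pqq = 0.000000, Gamma_qpp = 0.412810, Gamma_qpq = -0.173544, Gamma_qqq = 0.000000; k2 = (-1.479968, 0.183996, 0.622503, -0.998695)
  k3: at (p, q) = (-0.111837, 0.266055), (dp/dtau, dq/dtau) = (-1.474579, 0.182148); Gamma_ppp = -0.255703, Gamma_ppq = 0.107486, Gamma_pqq = 0.000000, Gamma_qpp = 0.411812, Gamma_qpq = -0.173107, Gamma_qqq = 0.000000; k3 = (-1.474579, 0.182148, 0.613736, -0.988426)
  k4: at (p, q) = (-0.148567, 0.270563), (dp/dtau, dq/dtau) = (-1.459454, 0.157694); Gamma_ppp = -0.338058, Gamma_ppq = 0.185629, Gamma_pqq = 0.000000, Gamma_qpp = 0.443236, Gamma_qpq = -0.243383, Gamma_qqq = 0.000000; k4 = (-1.459454, 0.157694, 0.805511, -1.056123)
  Y <- Y + (h/6)(k1 + 2k2 + 2k3 + k4): p = -0.1487, q = 0.2706, dp/dtau = -1.4594, dq/dtau = 0.1575


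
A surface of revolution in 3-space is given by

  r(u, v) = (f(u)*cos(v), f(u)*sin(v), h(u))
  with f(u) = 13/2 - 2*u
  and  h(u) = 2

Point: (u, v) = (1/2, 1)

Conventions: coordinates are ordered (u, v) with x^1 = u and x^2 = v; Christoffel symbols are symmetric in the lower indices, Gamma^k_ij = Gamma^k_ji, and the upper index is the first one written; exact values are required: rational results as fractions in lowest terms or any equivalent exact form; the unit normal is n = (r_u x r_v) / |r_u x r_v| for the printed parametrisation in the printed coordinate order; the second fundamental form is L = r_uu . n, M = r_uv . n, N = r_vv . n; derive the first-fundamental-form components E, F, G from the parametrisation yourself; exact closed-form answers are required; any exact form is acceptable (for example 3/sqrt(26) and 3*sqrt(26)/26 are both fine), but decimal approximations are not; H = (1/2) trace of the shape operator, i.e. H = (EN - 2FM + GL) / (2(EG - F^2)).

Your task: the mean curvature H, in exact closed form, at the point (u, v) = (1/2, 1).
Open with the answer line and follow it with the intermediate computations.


Answer: H = 0

f = 11/2, f' = -2, f'' = 0, h' = 0, h'' = 0
E = 4, F = 0, G = 121/4; answer radicand W^2 = 4
unnormalised second-form numerators: l = 0, m = 0, n = 0; L = l/sqrt(4), and similarly M = m/sqrt(W^2), N = n/sqrt(W^2)
H = (E*n - 2*F*m + G*l) / (2*(EG - F^2)*sqrt(W^2)); E*n - 2*F*m + G*l = 0, EG - F^2 = 121, so H = (0)/sqrt(4)


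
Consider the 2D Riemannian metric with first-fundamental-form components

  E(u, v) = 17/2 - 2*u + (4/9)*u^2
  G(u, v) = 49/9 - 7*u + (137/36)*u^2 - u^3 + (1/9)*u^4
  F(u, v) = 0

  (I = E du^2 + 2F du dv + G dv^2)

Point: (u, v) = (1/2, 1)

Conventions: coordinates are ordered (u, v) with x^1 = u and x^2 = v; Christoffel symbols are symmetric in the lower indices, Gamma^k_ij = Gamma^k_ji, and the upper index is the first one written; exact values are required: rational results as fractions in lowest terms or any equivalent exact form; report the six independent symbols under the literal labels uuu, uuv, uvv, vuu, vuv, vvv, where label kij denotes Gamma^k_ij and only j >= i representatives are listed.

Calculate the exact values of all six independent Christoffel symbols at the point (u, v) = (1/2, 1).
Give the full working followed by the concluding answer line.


E = 137/18, F = 0, G = 25/9 at the point
E_u = -14/9, E_v = 0, F_u = 0, F_v = 0, G_u = -35/9, G_v = 0
EG - F^2 = 3425/162;  g^inv = (162/3425) * [[25/9, 0], [0, 137/18]]
first-kind symbols [ij,l] = (1/2)(d_i g_jl + d_j g_il - d_l g_ij): [uu,u] = E_u/2 = -7/9, [uu,v] = F_u - E_v/2 = 0, [uv,u] = E_v/2 = 0, [uv,v] = G_u/2 = -35/18, [vv,u] = F_v - G_u/2 = 35/18, [vv,v] = G_v/2 = 0
Gamma^u_ij = (G*[ij,u] - F*[ij,v])/(EG - F^2), Gamma^v_ij = (E*[ij,v] - F*[ij,u])/(EG - F^2)

Answer: Gamma_uuu = -14/137, Gamma_uuv = 0, Gamma_uvv = 35/137, Gamma_vuu = 0, Gamma_vuv = -7/10, Gamma_vvv = 0


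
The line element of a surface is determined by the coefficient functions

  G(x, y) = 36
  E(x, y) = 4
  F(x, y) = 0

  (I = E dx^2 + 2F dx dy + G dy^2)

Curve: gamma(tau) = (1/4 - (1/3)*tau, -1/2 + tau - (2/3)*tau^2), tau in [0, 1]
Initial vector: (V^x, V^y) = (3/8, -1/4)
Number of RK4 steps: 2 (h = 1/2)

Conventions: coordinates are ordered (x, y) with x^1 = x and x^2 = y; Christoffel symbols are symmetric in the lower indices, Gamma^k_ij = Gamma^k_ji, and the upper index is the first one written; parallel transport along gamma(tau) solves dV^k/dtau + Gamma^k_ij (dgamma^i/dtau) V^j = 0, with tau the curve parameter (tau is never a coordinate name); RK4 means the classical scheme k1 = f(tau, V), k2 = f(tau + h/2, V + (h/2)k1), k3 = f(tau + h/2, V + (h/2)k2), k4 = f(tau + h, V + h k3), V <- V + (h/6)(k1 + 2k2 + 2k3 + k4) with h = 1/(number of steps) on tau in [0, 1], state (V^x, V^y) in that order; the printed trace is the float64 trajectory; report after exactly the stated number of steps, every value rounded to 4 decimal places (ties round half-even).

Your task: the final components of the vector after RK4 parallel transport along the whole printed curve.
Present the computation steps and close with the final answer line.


gamma'(tau) = (-1/3, 1 - (4/3)*tau); f(tau, V)^k = -Gamma^k_ij(gamma(tau)) gamma'^i(tau) V^j; h = 1/2; intermediate values shown to 6 dp
curve data and Christoffel symbols at the stage parameters:
  tau = 0.000000: gamma = (0.250000, -0.500000), gamma' = (-0.333333, 1.000000); Gamma_xxx = 0.000000, Gamma_xxy = 0.000000, Gamma_xyy = 0.000000, Gamma_yxx = 0.000000, Gamma_yxy = 0.000000, Gamma_yyy = 0.000000
  tau = 0.250000: gamma = (0.166667, -0.291667), gamma' = (-0.333333, 0.666667); Gamma_xxx = 0.000000, Gamma_xxy = 0.000000, Gamma_xyy = 0.000000, Gamma_yxx = 0.000000, Gamma_yxy = 0.000000, Gamma_yyy = 0.000000
  tau = 0.500000: gamma = (0.083333, -0.166667), gamma' = (-0.333333, 0.333333); Gamma_xxx = 0.000000, Gamma_xxy = 0.000000, Gamma_xyy = 0.000000, Gamma_yxx = 0.000000, Gamma_yxy = 0.000000, Gamma_yyy = 0.000000
  tau = 0.750000: gamma = (0.000000, -0.125000), gamma' = (-0.333333, 0.000000); Gamma_xxx = 0.000000, Gamma_xxy = 0.000000, Gamma_xyy = 0.000000, Gamma_yxx = 0.000000, Gamma_yxy = 0.000000, Gamma_yyy = 0.000000
  tau = 1.000000: gamma = (-0.083333, -0.166667), gamma' = (-0.333333, -0.333333); Gamma_xxx = 0.000000, Gamma_xxy = 0.000000, Gamma_xyy = 0.000000, Gamma_yxx = 0.000000, Gamma_yxy = 0.000000, Gamma_yyy = 0.000000
step 0: V^x = 0.3750, V^y = -0.2500
step 1: k1 = (0.000000, 0.000000), k2 = (0.000000, 0.000000), k3 = (0.000000, 0.000000), k4 = (0.000000, 0.000000); V <- V + (h/6)(k1 + 2k2 + 2k3 + k4): V^x = 0.3750, V^y = -0.2500
step 2: k1 = (0.000000, 0.000000), k2 = (0.000000, 0.000000), k3 = (0.000000, 0.000000), k4 = (0.000000, 0.000000); V <- V + (h/6)(k1 + 2k2 + 2k3 + k4): V^x = 0.3750, V^y = -0.2500

Answer: V^x = 0.3750, V^y = -0.2500


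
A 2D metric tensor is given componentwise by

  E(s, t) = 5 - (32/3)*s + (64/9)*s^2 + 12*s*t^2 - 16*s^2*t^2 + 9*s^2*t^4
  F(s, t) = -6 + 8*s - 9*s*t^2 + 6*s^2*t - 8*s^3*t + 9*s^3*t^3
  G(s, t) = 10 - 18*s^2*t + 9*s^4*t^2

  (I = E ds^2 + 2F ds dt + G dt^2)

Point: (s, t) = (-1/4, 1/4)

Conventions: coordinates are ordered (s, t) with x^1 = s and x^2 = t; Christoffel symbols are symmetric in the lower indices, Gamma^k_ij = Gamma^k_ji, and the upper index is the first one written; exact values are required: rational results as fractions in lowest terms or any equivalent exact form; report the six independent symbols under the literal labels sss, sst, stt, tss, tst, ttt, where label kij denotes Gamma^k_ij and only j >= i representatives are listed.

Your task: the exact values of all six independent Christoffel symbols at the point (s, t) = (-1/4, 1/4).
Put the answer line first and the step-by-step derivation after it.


Answer: Gamma_sss = -119714/305681, Gamma_sst = -18108/305681, Gamma_stt = 9054/305681, Gamma_tss = 134946/305681, Gamma_tst = 20412/305681, Gamma_ttt = -10206/305681

E = 289873/36864, F = -31689/4096, G = 39817/4096 at the point
E_s = -59857/4608, E_t = -503/256, F_s = 6491/1024, F_t = 1637/1024, G_s = 567/256, G_t = -567/512
EG - F^2 = 305681/18432;  g^inv = (18432/305681) * [[39817/4096, 31689/4096], [31689/4096, 289873/36864]]
first-kind symbols [ij,l] = (1/2)(d_i g_jl + d_j g_il - d_l g_ij): [ss,s] = E_s/2 = -59857/9216, [ss,t] = F_s - E_t/2 = 7497/1024, [st,s] = E_t/2 = -503/512, [st,t] = G_s/2 = 567/512, [tt,s] = F_t - G_s/2 = 503/1024, [tt,t] = G_t/2 = -567/1024
Gamma^s_ij = (G*[ij,s] - F*[ij,t])/(EG - F^2), Gamma^t_ij = (E*[ij,t] - F*[ij,s])/(EG - F^2)


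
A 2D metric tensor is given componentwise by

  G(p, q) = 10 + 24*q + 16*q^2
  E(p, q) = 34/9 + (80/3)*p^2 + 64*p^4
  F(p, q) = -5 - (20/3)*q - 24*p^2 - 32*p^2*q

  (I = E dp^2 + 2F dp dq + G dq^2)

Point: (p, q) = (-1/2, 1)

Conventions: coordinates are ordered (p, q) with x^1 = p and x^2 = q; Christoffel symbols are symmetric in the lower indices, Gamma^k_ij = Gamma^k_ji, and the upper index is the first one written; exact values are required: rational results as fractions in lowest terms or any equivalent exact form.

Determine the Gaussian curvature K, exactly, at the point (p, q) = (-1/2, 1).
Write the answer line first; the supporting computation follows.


Answer: K = 2592/326041

E = 130/9, F = -77/3, G = 50, EG - F^2 = 571/9 at the point
E_p = -176/3, E_q = 0, F_p = 56, F_q = -44/3, G_p = 0, G_q = 56
E_qq = 0, F_pq = 32, G_pp = 0
K follows from Brioschi's formula, (det M1 - det M2)/(EG - F^2)^2.
M1 = [[-E_qq/2 + F_pq - G_pp/2, E_p/2, F_p - E_q/2], [F_q - G_p/2, E, F], [G_q/2, F, G]] = [[32, -88/3, 56], [-44/3, 130/9, -77/3], [28, -77/3, 50]]; det M1 = 32
M2 = [[0, E_q/2, G_p/2], [E_q/2, E, F], [G_p/2, F, G]] = [[0, 0, 0], [0, 130/9, -77/3], [0, -77/3, 50]]; det M2 = 0
det M1 - det M2 = 32; K = 32 / (571/9)^2 = 2592/326041


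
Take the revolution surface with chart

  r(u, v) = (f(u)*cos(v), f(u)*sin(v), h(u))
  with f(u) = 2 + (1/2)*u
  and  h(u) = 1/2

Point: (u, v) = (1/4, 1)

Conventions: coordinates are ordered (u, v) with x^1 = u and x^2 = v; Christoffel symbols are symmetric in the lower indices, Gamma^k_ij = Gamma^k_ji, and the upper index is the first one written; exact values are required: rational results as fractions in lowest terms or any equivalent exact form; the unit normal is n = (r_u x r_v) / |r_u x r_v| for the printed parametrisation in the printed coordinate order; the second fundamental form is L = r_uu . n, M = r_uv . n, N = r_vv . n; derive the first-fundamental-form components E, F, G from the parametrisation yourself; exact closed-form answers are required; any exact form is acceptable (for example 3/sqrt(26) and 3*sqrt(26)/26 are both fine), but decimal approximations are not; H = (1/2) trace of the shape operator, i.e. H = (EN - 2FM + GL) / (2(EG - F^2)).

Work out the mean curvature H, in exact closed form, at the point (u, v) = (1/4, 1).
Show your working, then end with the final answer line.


f = 17/8, f' = 1/2, f'' = 0, h' = 0, h'' = 0
E = 1/4, F = 0, G = 289/64; answer radicand W^2 = 1/4
unnormalised second-form numerators: l = 0, m = 0, n = 0; L = l/sqrt(1/4), and similarly M = m/sqrt(W^2), N = n/sqrt(W^2)
H = (E*n - 2*F*m + G*l) / (2*(EG - F^2)*sqrt(W^2)); E*n - 2*F*m + G*l = 0, EG - F^2 = 289/256, so H = (0)/sqrt(1/4)

Answer: H = 0


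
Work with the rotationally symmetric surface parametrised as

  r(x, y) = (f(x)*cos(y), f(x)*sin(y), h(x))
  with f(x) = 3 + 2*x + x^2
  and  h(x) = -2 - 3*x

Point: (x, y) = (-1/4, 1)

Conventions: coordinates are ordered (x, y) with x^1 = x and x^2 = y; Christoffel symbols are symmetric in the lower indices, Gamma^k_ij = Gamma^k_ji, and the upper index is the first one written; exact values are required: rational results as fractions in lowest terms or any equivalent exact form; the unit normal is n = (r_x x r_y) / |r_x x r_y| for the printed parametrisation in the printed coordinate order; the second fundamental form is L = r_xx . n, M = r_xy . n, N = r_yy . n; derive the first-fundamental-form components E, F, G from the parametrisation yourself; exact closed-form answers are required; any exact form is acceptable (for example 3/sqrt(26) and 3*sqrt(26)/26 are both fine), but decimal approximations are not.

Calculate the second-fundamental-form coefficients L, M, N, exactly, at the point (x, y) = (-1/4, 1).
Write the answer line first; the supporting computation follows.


Answer: L = 4*sqrt(5)/5, M = 0, N = -41*sqrt(5)/40

f = 41/16, f' = 3/2, f'' = 2, h' = -3, h'' = 0
E = 45/4, F = 0, G = 1681/256; answer radicand W^2 = 45/4
unnormalised second-form numerators: l = 6, m = 0, n = -123/16; L = l/sqrt(45/4), and similarly M = m/sqrt(W^2), N = n/sqrt(W^2)


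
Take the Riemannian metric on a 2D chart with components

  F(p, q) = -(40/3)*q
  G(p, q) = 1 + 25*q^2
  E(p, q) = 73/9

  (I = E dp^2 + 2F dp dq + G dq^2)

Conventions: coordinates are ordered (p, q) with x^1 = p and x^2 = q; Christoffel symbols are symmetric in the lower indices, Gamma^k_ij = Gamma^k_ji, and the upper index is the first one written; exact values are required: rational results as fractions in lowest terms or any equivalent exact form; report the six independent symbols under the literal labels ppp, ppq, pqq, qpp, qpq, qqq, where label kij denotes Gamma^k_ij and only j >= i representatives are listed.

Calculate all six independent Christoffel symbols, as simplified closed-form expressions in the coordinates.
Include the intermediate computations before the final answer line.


E = 73/9; F = -(40/3)*q; G = 1 + 25*q^2
Gamma^k_ij = (1/2) g^{kl} (d_i g_jl + d_j g_il - d_l g_ij), with g^inv = (1/(EG-F^2)) [[G, -F], [-F, E]]
first partials: E_p = 0, E_q = 0, F_p = 0, F_q = -40/3, G_p = 0, G_q = 50*q
D = EG - F^2 = 73/9 + 25*q^2
expanded: Gamma^p_pp = (G E_p - 2F F_p + F E_q)/(2D), Gamma^p_pq = (G E_q - F G_p)/(2D), Gamma^p_qq = (2G F_q - G G_p - F G_q)/(2D), Gamma^q_pp = (2E F_p - E E_q - F E_p)/(2D), Gamma^q_pq = (E G_p - F E_q)/(2D), Gamma^q_qq = (E G_q - 2F F_q + F G_p)/(2D); substitute and cancel common factors

Answer: Gamma_ppp = 0, Gamma_ppq = 0, Gamma_pqq = -120/(225*q^2 + 73), Gamma_qpp = 0, Gamma_qpq = 0, Gamma_qqq = 225*q/(225*q^2 + 73)


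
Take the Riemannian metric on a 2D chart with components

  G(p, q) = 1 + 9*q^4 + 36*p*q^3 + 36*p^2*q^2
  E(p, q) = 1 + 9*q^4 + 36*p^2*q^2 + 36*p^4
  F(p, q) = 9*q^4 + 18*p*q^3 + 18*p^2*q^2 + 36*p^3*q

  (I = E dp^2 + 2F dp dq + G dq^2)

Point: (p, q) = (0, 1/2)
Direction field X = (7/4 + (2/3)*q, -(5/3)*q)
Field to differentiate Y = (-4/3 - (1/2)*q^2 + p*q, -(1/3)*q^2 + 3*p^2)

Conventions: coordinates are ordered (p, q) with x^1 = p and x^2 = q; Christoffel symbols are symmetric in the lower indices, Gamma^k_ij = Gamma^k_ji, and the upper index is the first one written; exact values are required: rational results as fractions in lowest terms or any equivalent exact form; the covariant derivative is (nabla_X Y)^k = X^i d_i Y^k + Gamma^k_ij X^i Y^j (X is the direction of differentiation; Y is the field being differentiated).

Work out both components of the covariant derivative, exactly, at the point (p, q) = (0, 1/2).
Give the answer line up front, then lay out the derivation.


Answer: (nabla_X Y)^p = 1075/408, (nabla_X Y)^q = 445/306

E = 25/16, F = 9/16, G = 25/16 at the point
E_p = 0, E_q = 9/2, F_p = 9/4, F_q = 9/2, G_p = 9/2, G_q = 9/2
EG - F^2 = 17/8;  g^inv = (8/17) * [[25/16, -9/16], [-9/16, 25/16]]
first-kind symbols [ij,l] = (1/2)(d_i g_jl + d_j g_il - d_l g_ij): [pp,p] = E_p/2 = 0, [pp,q] = F_p - E_q/2 = 0, [pq,p] = E_q/2 = 9/4, [pq,q] = G_p/2 = 9/4, [qq,p] = F_q - G_p/2 = 9/4, [qq,q] = G_q/2 = 9/4
Gamma^p_ij = (G*[ij,p] - F*[ij,q])/(EG - F^2), Gamma^q_ij = (E*[ij,q] - F*[ij,p])/(EG - F^2)
Gamma_ppp = 0, Gamma_ppq = 18/17, Gamma_pqq = 18/17, Gamma_qpp = 0, Gamma_qpq = 18/17, Gamma_qqq = 18/17
X = (25/12, -5/6), Y = (-35/24, -1/12) at the point


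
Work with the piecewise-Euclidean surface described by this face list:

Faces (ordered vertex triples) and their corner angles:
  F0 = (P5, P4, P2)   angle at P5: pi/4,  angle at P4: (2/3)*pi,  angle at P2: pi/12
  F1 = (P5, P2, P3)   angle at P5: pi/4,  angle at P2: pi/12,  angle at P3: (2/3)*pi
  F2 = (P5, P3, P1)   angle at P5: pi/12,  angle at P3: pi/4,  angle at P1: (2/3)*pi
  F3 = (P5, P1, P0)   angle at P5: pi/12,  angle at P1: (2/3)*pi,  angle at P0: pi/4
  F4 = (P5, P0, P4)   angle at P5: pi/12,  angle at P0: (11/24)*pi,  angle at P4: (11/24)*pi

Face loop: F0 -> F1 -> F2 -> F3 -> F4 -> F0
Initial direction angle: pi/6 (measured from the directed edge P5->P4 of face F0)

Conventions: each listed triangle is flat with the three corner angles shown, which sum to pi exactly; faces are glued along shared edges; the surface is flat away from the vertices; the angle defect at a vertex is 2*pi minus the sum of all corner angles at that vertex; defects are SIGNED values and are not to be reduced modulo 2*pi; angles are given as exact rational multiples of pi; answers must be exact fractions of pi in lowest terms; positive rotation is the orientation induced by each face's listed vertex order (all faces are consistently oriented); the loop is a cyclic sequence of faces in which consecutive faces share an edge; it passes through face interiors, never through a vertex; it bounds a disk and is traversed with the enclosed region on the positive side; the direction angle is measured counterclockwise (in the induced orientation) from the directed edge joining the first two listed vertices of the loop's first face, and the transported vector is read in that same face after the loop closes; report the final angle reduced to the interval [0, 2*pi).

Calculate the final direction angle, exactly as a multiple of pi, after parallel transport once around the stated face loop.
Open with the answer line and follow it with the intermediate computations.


Answer: final direction angle = (17/12)*pi

enclosed vertex P5: corner angles sum to (3/4)*pi, defect = 2*pi - (3/4)*pi = (5/4)*pi
adding the enclosed defects to the starting angle (mod 2*pi, induced orientation) gives the holonomy
final angle = pi/6 + (5/4)*pi = (17/12)*pi (mod 2*pi)
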